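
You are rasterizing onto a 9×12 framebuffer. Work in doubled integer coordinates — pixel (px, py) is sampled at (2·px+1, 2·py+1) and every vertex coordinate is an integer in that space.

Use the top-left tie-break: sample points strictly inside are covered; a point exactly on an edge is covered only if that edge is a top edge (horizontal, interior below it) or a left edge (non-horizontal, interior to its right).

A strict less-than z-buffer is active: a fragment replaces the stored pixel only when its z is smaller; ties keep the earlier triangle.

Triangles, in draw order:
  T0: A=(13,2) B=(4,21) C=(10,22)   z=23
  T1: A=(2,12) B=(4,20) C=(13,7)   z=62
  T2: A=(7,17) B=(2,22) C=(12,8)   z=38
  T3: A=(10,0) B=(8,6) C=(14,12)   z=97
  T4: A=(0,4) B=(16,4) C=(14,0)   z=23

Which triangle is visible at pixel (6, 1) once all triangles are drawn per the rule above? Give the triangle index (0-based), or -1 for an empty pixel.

T0:
  2·area = 123  (B↔C swapped to make it positive)
  edge (13, 2)→(10, 22): d=(-3,20) right/bottom  bias=-1
  edge (10, 22)→(4, 21): d=(-6,-1) top-left  bias=+0
  edge (4, 21)→(13, 2): d=(9,-19) top-left  bias=+0
    (5,3)@(11, 7): e=[25,91,7] → █
    (6,3)@(13, 7): e=[-15,93,45] → ·
    (5,4)@(11, 9): e=[19,79,25] → █
    (6,4)@(13, 9): e=[-21,81,63] → ·
    (4,5)@(9, 11): e=[53,65,5] → █
    (6,5)@(13, 11): e=[-27,69,81] → ·
    (4,6)@(9, 13): e=[47,53,23] → █
    (6,6)@(13, 13): e=[-33,57,99] → ·
    (3,7)@(7, 15): e=[81,39,3] → █
    (6,7)@(13, 15): e=[-39,45,117] → ·
    (3,8)@(7, 17): e=[75,27,21] → █
    (5,8)@(11, 17): e=[-5,31,97] → ·
  covered (17 px):
    · · · · · · · · ·
    · · · · · · · · ·
    · · · · · · · · ·
    · · · · · █ · · ·
    · · · · · █ · · ·
    · · · · █ █ · · ·
    · · · · █ █ · · ·
    · · · █ █ █ · · ·
    · · · █ █ · · · ·
    · · █ █ █ · · · ·
    · · █ █ █ · · · ·
    · · · · · · · · ·
T1:
  2·area = 98  (B↔C swapped to make it positive)
  edge (2, 12)→(13, 7): d=(11,-5) top-left  bias=+0
  edge (13, 7)→(4, 20): d=(-9,13) right/bottom  bias=-1
  edge (4, 20)→(2, 12): d=(-2,-8) top-left  bias=+0
    (6,3)@(13, 7): e=[0,0,98] → ·  [on edge]
    (4,4)@(9, 9): e=[2,34,62] → █
    (5,4)@(11, 9): e=[12,8,78] → █
    (6,4)@(13, 9): e=[22,-18,94] → ·
    (2,5)@(5, 11): e=[4,68,26] → █
    (3,5)@(7, 11): e=[14,42,42] → █
    (5,5)@(11, 11): e=[34,-10,74] → ·
    (1,6)@(3, 13): e=[16,76,6] → █
    (4,6)@(9, 13): e=[46,-2,54] → ·
    (1,7)@(3, 15): e=[38,58,2] → █
    (4,7)@(9, 15): e=[68,-20,50] → ·
    (1,8)@(3, 17): e=[60,40,-2] → ·
  covered (12 px):
    · · · · · · · · ·
    · · · · · · · · ·
    · · · · · · · · ·
    · · · · · · · · ·
    · · · · █ █ · · ·
    · · █ █ █ · · · ·
    · █ █ █ · · · · ·
    · █ █ █ · · · · ·
    · · █ · · · · · ·
    · · · · · · · · ·
    · · · · · · · · ·
    · · · · · · · · ·
T2:
  2·area = 20
  edge (7, 17)→(2, 22): d=(-5,5) right/bottom  bias=-1
  edge (2, 22)→(12, 8): d=(10,-14) top-left  bias=+0
  edge (12, 8)→(7, 17): d=(-5,9) right/bottom  bias=-1
    (8,0)@(17, 1): e=[30,0,-10] → ·  [on edge]
    (8,3)@(17, 7): e=[0,60,-40] → ·  [on edge]
    (7,4)@(15, 9): e=[0,52,-32] → ·  [on edge]
    (6,5)@(13, 11): e=[0,44,-24] → ·  [on edge]
    (4,6)@(9, 13): e=[10,8,2] → █
    (5,6)@(11, 13): e=[0,36,-16] → ·  [on edge]
    (3,7)@(7, 15): e=[10,0,10] → █  [on edge]
    (4,7)@(9, 15): e=[0,28,-8] → ·  [on edge]
    (3,8)@(7, 17): e=[0,20,0] → ·  [on edge]
    (2,9)@(5, 19): e=[0,12,8] → ·  [on edge]
    (1,10)@(3, 21): e=[0,4,16] → ·  [on edge]
    (0,11)@(1, 23): e=[0,-4,24] → ·  [on edge]
  covered (2 px):
    · · · · · · · · ·
    · · · · · · · · ·
    · · · · · · · · ·
    · · · · · · · · ·
    · · · · · · · · ·
    · · · · · · · · ·
    · · · · █ · · · ·
    · · · █ · · · · ·
    · · · · · · · · ·
    · · · · · · · · ·
    · · · · · · · · ·
    · · · · · · · · ·
T3:
  2·area = 48  (B↔C swapped to make it positive)
  edge (10, 0)→(14, 12): d=(4,12) right/bottom  bias=-1
  edge (14, 12)→(8, 6): d=(-6,-6) top-left  bias=+0
  edge (8, 6)→(10, 0): d=(2,-6) top-left  bias=+0
    (1,0)@(3, 1): e=[88,0,-40] → ·  [on edge]
    (2,1)@(5, 3): e=[72,0,-24] → ·  [on edge]
    (4,1)@(9, 3): e=[24,24,0] → █  [on edge]
    (5,1)@(11, 3): e=[0,36,12] → ·  [on edge]
    (3,2)@(7, 5): e=[56,0,-8] → ·  [on edge]
    (4,2)@(9, 5): e=[32,12,4] → █
    (5,2)@(11, 5): e=[8,24,16] → █
    (6,2)@(13, 5): e=[-16,36,28] → ·
    (4,3)@(9, 7): e=[40,0,8] → █  [on edge]
    (6,3)@(13, 7): e=[-8,24,32] → ·
    (3,4)@(7, 9): e=[72,-24,0] → ·  [on edge]
    (4,4)@(9, 9): e=[48,-12,12] → ·
    (5,4)@(11, 9): e=[24,0,24] → █  [on edge]
    (6,4)@(13, 9): e=[0,12,36] → ·  [on edge]
    (6,5)@(13, 11): e=[8,0,40] → █  [on edge]
    (7,6)@(15, 13): e=[-8,0,56] → ·  [on edge]
    (2,7)@(5, 15): e=[120,-72,0] → ·  [on edge]
    (7,7)@(15, 15): e=[0,-12,60] → ·  [on edge]
    (8,7)@(17, 15): e=[-24,0,72] → ·  [on edge]
    (1,10)@(3, 21): e=[168,-120,0] → ·  [on edge]
    (8,10)@(17, 21): e=[0,-36,84] → ·  [on edge]
  covered (7 px):
    · · · · · · · · ·
    · · · · █ · · · ·
    · · · · █ █ · · ·
    · · · · █ █ · · ·
    · · · · · █ · · ·
    · · · · · · █ · ·
    · · · · · · · · ·
    · · · · · · · · ·
    · · · · · · · · ·
    · · · · · · · · ·
    · · · · · · · · ·
    · · · · · · · · ·
T4:
  2·area = 64  (B↔C swapped to make it positive)
  edge (0, 4)→(14, 0): d=(14,-4) top-left  bias=+0
  edge (14, 0)→(16, 4): d=(2,4) right/bottom  bias=-1
  edge (16, 4)→(0, 4): d=(-16,0) right/bottom  bias=-1
    (5,0)@(11, 1): e=[2,14,48] → █
    (6,0)@(13, 1): e=[10,6,48] → █
    (7,0)@(15, 1): e=[18,-2,48] → ·
    (2,1)@(5, 3): e=[6,42,16] → █
    (3,1)@(7, 3): e=[14,34,16] → █
    (4,1)@(9, 3): e=[22,26,16] → █
    (7,1)@(15, 3): e=[46,2,16] → █
    (8,1)@(17, 3): e=[54,-6,16] → ·
    (2,2)@(5, 5): e=[34,46,-16] → ·
    (3,2)@(7, 5): e=[42,38,-16] → ·
    (4,2)@(9, 5): e=[50,30,-16] → ·
    (5,2)@(11, 5): e=[58,22,-16] → ·
  covered (8 px):
    · · · · · █ █ · ·
    · · █ █ █ █ █ █ ·
    · · · · · · · · ·
    · · · · · · · · ·
    · · · · · · · · ·
    · · · · · · · · ·
    · · · · · · · · ·
    · · · · · · · · ·
    · · · · · · · · ·
    · · · · · · · · ·
    · · · · · · · · ·
    · · · · · · · · ·

Z-buffer (winner per pixel, '.' = empty):
  . . . . . 4 4 . .
  . . 4 4 4 4 4 4 .
  . . . . 3 3 . . .
  . . . . 3 0 . . .
  . . . . 1 0 . . .
  . . 1 1 0 0 3 . .
  . 1 1 1 0 0 . . .
  . 1 1 0 0 0 . . .
  . . 1 0 0 . . . .
  . . 0 0 0 . . . .
  . . 0 0 0 . . . .
  . . . . . . . . .

Final: 4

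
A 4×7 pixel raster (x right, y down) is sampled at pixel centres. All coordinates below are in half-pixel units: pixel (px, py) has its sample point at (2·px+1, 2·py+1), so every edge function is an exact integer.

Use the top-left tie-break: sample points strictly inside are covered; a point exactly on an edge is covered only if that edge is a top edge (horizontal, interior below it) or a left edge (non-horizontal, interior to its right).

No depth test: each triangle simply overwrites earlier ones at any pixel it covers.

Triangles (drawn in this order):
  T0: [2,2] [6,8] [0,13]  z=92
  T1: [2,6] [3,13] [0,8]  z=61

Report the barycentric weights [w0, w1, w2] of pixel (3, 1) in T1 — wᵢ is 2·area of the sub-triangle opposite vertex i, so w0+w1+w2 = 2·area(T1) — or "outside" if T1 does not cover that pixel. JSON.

T0:
  2·area = 56
  edge (2, 2)→(6, 8): d=(4,6) right/bottom  bias=-1
  edge (6, 8)→(0, 13): d=(-6,5) right/bottom  bias=-1
  edge (0, 13)→(2, 2): d=(2,-11) top-left  bias=+0
    (1,2)@(3, 5): e=[6,33,17] → X
    (2,2)@(5, 5): e=[-6,23,39] → .
    (1,3)@(3, 7): e=[14,21,21] → X
    (2,3)@(5, 7): e=[2,11,43] → X
    (3,3)@(7, 7): e=[-10,1,65] → .
    (0,4)@(1, 9): e=[34,19,3] → X
    (2,4)@(5, 9): e=[10,-1,47] → .
    (0,5)@(1, 11): e=[42,7,7] → X
    (1,5)@(3, 11): e=[30,-3,29] → .
    (0,6)@(1, 13): e=[50,-5,11] → .
  covered (6 px):
    . . . .
    . . . .
    . X . .
    . X X .
    X X . .
    X . . .
    . . . .
T1:
  2·area = 16
  edge (2, 6)→(3, 13): d=(1,7) right/bottom  bias=-1
  edge (3, 13)→(0, 8): d=(-3,-5) top-left  bias=+0
  edge (0, 8)→(2, 6): d=(2,-2) top-left  bias=+0
    (3,0)@(7, 1): e=[-40,56,0] → .  [on edge]
    (2,1)@(5, 3): e=[-24,40,0] → .  [on edge]
    (1,2)@(3, 5): e=[-8,24,0] → .  [on edge]
    (0,3)@(1, 7): e=[8,8,0] → X  [on edge]
    (1,3)@(3, 7): e=[-6,18,4] → .
    (0,4)@(1, 9): e=[10,2,4] → X
    (1,4)@(3, 9): e=[-4,12,8] → .
    (0,5)@(1, 11): e=[12,-4,8] → .
    (1,6)@(3, 13): e=[0,0,16] → .  [on edge]
  covered (2 px):
    . . . .
    . . . .
    . . . .
    X . . .
    X . . .
    . . . .
    . . . .

Final: "outside"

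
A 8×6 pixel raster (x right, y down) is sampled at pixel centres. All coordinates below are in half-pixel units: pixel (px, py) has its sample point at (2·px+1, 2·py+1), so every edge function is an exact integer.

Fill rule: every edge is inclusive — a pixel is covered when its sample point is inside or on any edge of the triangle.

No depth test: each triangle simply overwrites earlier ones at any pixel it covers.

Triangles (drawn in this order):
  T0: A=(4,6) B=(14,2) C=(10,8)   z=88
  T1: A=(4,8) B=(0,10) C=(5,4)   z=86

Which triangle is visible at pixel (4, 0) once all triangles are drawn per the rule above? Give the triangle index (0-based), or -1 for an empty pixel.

T0:
  2·area = 44
  edge (4, 6)→(14, 2): d=(10,-4) inclusive
  edge (14, 2)→(10, 8): d=(-4,6) inclusive
  edge (10, 8)→(4, 6): d=(-6,-2) inclusive
    (6,1)@(13, 3): e=[6,2,36] → █
    (7,1)@(15, 3): e=[14,-10,40] → ·
    (0,2)@(1, 5): e=[-22,66,0] → ·  [on edge]
    (3,2)@(7, 5): e=[2,30,12] → █
    (4,2)@(9, 5): e=[10,18,16] → █
    (5,2)@(11, 5): e=[18,6,20] → █
    (6,2)@(13, 5): e=[26,-6,24] → ·
    (3,3)@(7, 7): e=[22,22,0] → █  [on edge]
    (5,3)@(11, 7): e=[38,-2,8] → ·
    (3,4)@(7, 9): e=[42,14,-12] → ·
    (4,4)@(9, 9): e=[50,2,-8] → ·
    (6,4)@(13, 9): e=[66,-22,0] → ·  [on edge]
  covered (6 px):
    · · · · · · · ·
    · · · · · · █ ·
    · · · █ █ █ · ·
    · · · █ █ · · ·
    · · · · · · · ·
    · · · · · · · ·
T1:
  2·area = 14
  edge (4, 8)→(0, 10): d=(-4,2) inclusive
  edge (0, 10)→(5, 4): d=(5,-6) inclusive
  edge (5, 4)→(4, 8): d=(-1,4) inclusive
    (1,3)@(3, 7): e=[6,3,5] → █
    (2,3)@(5, 7): e=[2,15,-3] → ·
    (0,4)@(1, 9): e=[2,1,11] → █
    (1,4)@(3, 9): e=[-2,13,3] → ·
    (0,5)@(1, 11): e=[-6,11,9] → ·
  covered (2 px):
    · · · · · · · ·
    · · · · · · · ·
    · · · · · · · ·
    · █ · · · · · ·
    █ · · · · · · ·
    · · · · · · · ·

Z-buffer (winner per pixel, '.' = empty):
  . . . . . . . .
  . . . . . . 0 .
  . . . 0 0 0 . .
  . 1 . 0 0 . . .
  1 . . . . . . .
  . . . . . . . .

Final: -1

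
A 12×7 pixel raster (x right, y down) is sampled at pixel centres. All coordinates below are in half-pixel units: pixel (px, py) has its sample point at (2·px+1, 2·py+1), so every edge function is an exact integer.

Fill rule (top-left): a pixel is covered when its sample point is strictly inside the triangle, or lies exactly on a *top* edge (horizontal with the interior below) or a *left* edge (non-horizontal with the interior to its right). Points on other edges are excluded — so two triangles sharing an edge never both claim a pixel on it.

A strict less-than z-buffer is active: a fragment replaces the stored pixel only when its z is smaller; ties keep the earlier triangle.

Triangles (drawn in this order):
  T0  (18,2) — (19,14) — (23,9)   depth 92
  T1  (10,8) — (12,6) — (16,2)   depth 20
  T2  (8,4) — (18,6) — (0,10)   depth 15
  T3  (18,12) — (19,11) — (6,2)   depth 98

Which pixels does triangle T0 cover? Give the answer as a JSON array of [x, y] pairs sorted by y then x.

T0:
  2·area = 53  (B↔C swapped to make it positive)
  edge (18, 2)→(23, 9): d=(5,7) right/bottom  bias=-1
  edge (23, 9)→(19, 14): d=(-4,5) right/bottom  bias=-1
  edge (19, 14)→(18, 2): d=(-1,-12) top-left  bias=+0
    (9,2)@(19, 5): e=[8,36,9] → X
    (10,2)@(21, 5): e=[-6,26,33] → .
    (9,3)@(19, 7): e=[18,28,7] → X
    (10,3)@(21, 7): e=[4,18,31] → X
    (11,3)@(23, 7): e=[-10,8,55] → .
    (9,4)@(19, 9): e=[28,20,5] → X
    (11,4)@(23, 9): e=[0,0,53] → .  [on edge]
    (9,5)@(19, 11): e=[38,12,3] → X
    (11,5)@(23, 11): e=[10,-8,51] → .
    (9,6)@(19, 13): e=[48,4,1] → X
    (10,6)@(21, 13): e=[34,-6,25] → .
  covered (8 px):
    . . . . . . . . . . . .
    . . . . . . . . . . . .
    . . . . . . . . . X . .
    . . . . . . . . . X X .
    . . . . . . . . . X X .
    . . . . . . . . . X X .
    . . . . . . . . . X . .
T1:
  degenerate (2·area = 0) — covers nothing
T2:
  2·area = 76
  edge (8, 4)→(18, 6): d=(10,2) right/bottom  bias=-1
  edge (18, 6)→(0, 10): d=(-18,4) right/bottom  bias=-1
  edge (0, 10)→(8, 4): d=(8,-6) top-left  bias=+0
    (1,1)@(3, 3): e=[0,114,-38] → .  [on edge]
    (3,2)@(7, 5): e=[12,62,2] → X
    (4,2)@(9, 5): e=[8,54,14] → X
    (5,2)@(11, 5): e=[4,46,26] → X
    (6,2)@(13, 5): e=[0,38,38] → .  [on edge]
    (2,3)@(5, 7): e=[36,34,6] → X
    (6,3)@(13, 7): e=[20,2,54] → X
    (7,3)@(15, 7): e=[16,-6,66] → .
    (11,3)@(23, 7): e=[0,-38,114] → .  [on edge]
    (1,4)@(3, 9): e=[60,6,10] → X
    (2,4)@(5, 9): e=[56,-2,22] → .
    (3,4)@(7, 9): e=[52,-10,34] → .
  covered (9 px):
    . . . . . . . . . . . .
    . . . . . . . . . . . .
    . . . X X X . . . . . .
    . . X X X X X . . . . .
    . X . . . . . . . . . .
    . . . . . . . . . . . .
    . . . . . . . . . . . .
T3:
  2·area = 22  (B↔C swapped to make it positive)
  edge (18, 12)→(6, 2): d=(-12,-10) top-left  bias=+0
  edge (6, 2)→(19, 11): d=(13,9) right/bottom  bias=-1
  edge (19, 11)→(18, 12): d=(-1,1) right/bottom  bias=-1
    (6,3)@(13, 7): e=[10,2,10] → X
    (7,3)@(15, 7): e=[30,-16,8] → .
    (11,3)@(23, 7): e=[110,-88,0] → .  [on edge]
    (6,4)@(13, 9): e=[-14,28,8] → .
    (7,4)@(15, 9): e=[6,10,6] → X
    (8,4)@(17, 9): e=[26,-8,4] → .
    (10,4)@(21, 9): e=[66,-44,0] → .  [on edge]
    (7,5)@(15, 11): e=[-18,36,4] → .
    (8,5)@(17, 11): e=[2,18,2] → X
    (9,5)@(19, 11): e=[22,0,0] → .  [on edge]
    (8,6)@(17, 13): e=[-22,44,0] → .  [on edge]
  covered (3 px):
    . . . . . . . . . . . .
    . . . . . . . . . . . .
    . . . . . . . . . . . .
    . . . . . . X . . . . .
    . . . . . . . X . . . .
    . . . . . . . . X . . .
    . . . . . . . . . . . .

Result: [[9,2],[9,3],[10,3],[9,4],[10,4],[9,5],[10,5],[9,6]]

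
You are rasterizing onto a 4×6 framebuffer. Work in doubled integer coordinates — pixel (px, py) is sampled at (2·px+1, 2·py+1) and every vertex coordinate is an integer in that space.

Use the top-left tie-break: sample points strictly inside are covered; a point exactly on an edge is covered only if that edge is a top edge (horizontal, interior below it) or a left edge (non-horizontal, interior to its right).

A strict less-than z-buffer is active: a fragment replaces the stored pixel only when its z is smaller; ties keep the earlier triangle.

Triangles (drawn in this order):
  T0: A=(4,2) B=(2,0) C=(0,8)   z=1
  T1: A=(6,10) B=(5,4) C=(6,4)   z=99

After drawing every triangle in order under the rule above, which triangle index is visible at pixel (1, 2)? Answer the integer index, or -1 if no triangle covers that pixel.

T0:
  2·area = 20  (B↔C swapped to make it positive)
  edge (4, 2)→(0, 8): d=(-4,6) right/bottom  bias=-1
  edge (0, 8)→(2, 0): d=(2,-8) top-left  bias=+0
  edge (2, 0)→(4, 2): d=(2,2) right/bottom  bias=-1
    (1,0)@(3, 1): e=[10,10,0] → ·  [on edge]
    (1,1)@(3, 3): e=[2,14,4] → █
    (2,1)@(5, 3): e=[-10,30,0] → ·  [on edge]
    (0,2)@(1, 5): e=[6,2,12] → █
    (1,2)@(3, 5): e=[-6,18,8] → ·
    (3,2)@(7, 5): e=[-30,50,0] → ·  [on edge]
    (0,3)@(1, 7): e=[-2,6,16] → ·
  covered (2 px):
    · · · ·
    · █ · ·
    █ · · ·
    · · · ·
    · · · ·
    · · · ·
T1:
  2·area = 6
  edge (6, 10)→(5, 4): d=(-1,-6) top-left  bias=+0
  edge (5, 4)→(6, 4): d=(1,0) top-left  bias=+0
  edge (6, 4)→(6, 10): d=(0,6) right/bottom  bias=-1
  covered (0 px):
    · · · ·
    · · · ·
    · · · ·
    · · · ·
    · · · ·
    · · · ·

Z-buffer (winner per pixel, '.' = empty):
  . . . .
  . 0 . .
  0 . . .
  . . . .
  . . . .
  . . . .

Answer: -1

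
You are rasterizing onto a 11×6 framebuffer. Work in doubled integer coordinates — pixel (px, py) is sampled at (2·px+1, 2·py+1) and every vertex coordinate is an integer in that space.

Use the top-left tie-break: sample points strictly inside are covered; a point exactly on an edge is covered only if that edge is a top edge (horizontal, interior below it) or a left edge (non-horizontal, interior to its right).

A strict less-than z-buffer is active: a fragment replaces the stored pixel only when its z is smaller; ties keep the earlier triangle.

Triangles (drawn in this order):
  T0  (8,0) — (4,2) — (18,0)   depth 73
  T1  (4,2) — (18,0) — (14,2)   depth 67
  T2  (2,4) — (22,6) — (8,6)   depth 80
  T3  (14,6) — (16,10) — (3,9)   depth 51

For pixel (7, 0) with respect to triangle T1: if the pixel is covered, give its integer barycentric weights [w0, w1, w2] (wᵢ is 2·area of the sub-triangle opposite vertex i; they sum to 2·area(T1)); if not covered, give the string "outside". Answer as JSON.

T0:
  2·area = 20  (B↔C swapped to make it positive)
  edge (8, 0)→(18, 0): d=(10,0) top-left  bias=+0
  edge (18, 0)→(4, 2): d=(-14,2) right/bottom  bias=-1
  edge (4, 2)→(8, 0): d=(4,-2) top-left  bias=+0
    (3,0)@(7, 1): e=[10,8,2] → #
    (4,0)@(9, 1): e=[10,4,6] → #
    (5,0)@(11, 1): e=[10,0,10] → ·  [on edge]
    (3,1)@(7, 3): e=[30,-20,10] → ·
    (4,1)@(9, 3): e=[30,-24,14] → ·
  covered (2 px):
    · · · # # · · · · · ·
    · · · · · · · · · · ·
    · · · · · · · · · · ·
    · · · · · · · · · · ·
    · · · · · · · · · · ·
    · · · · · · · · · · ·
T1:
  2·area = 20
  edge (4, 2)→(18, 0): d=(14,-2) top-left  bias=+0
  edge (18, 0)→(14, 2): d=(-4,2) right/bottom  bias=-1
  edge (14, 2)→(4, 2): d=(-10,0) right/bottom  bias=-1
    (5,0)@(11, 1): e=[0,10,10] → #  [on edge]
    (6,0)@(13, 1): e=[4,6,10] → #
    (7,0)@(15, 1): e=[8,2,10] → #
    (8,0)@(17, 1): e=[12,-2,10] → ·
    (5,1)@(11, 3): e=[28,2,-10] → ·
    (6,1)@(13, 3): e=[32,-2,-10] → ·
    (7,1)@(15, 3): e=[36,-6,-10] → ·
  covered (3 px):
    · · · · · # # # · · ·
    · · · · · · · · · · ·
    · · · · · · · · · · ·
    · · · · · · · · · · ·
    · · · · · · · · · · ·
    · · · · · · · · · · ·
T2:
  2·area = 28
  edge (2, 4)→(22, 6): d=(20,2) right/bottom  bias=-1
  edge (22, 6)→(8, 6): d=(-14,0) right/bottom  bias=-1
  edge (8, 6)→(2, 4): d=(-6,-2) top-left  bias=+0
    (2,2)@(5, 5): e=[14,14,0] → #  [on edge]
    (3,2)@(7, 5): e=[10,14,4] → #
    (4,2)@(9, 5): e=[6,14,8] → #
    (5,2)@(11, 5): e=[2,14,12] → #
    (6,2)@(13, 5): e=[-2,14,16] → ·
    (2,3)@(5, 7): e=[54,-14,-12] → ·
    (3,3)@(7, 7): e=[50,-14,-8] → ·
    (4,3)@(9, 7): e=[46,-14,-4] → ·
    (5,3)@(11, 7): e=[42,-14,0] → ·  [on edge]
    (8,4)@(17, 9): e=[70,-42,0] → ·  [on edge]
  covered (4 px):
    · · · · · · · · · · ·
    · · · · · · · · · · ·
    · · # # # # · · · · ·
    · · · · · · · · · · ·
    · · · · · · · · · · ·
    · · · · · · · · · · ·
T3:
  2·area = 50
  edge (14, 6)→(16, 10): d=(2,4) right/bottom  bias=-1
  edge (16, 10)→(3, 9): d=(-13,-1) top-left  bias=+0
  edge (3, 9)→(14, 6): d=(11,-3) top-left  bias=+0
    (5,3)@(11, 7): e=[14,34,2] → #
    (6,3)@(13, 7): e=[6,36,8] → #
    (7,3)@(15, 7): e=[-2,38,14] → ·
    (1,4)@(3, 9): e=[50,0,0] → #  [on edge]
    (2,4)@(5, 9): e=[42,2,6] → #
    (3,4)@(7, 9): e=[34,4,12] → #
    (4,4)@(9, 9): e=[26,6,18] → #
    (7,4)@(15, 9): e=[2,12,36] → #
    (8,4)@(17, 9): e=[-6,14,42] → ·
    (1,5)@(3, 11): e=[54,-26,22] → ·
    (2,5)@(5, 11): e=[46,-24,28] → ·
    (3,5)@(7, 11): e=[38,-22,34] → ·
  covered (9 px):
    · · · · · · · · · · ·
    · · · · · · · · · · ·
    · · · · · · · · · · ·
    · · · · · # # · · · ·
    · # # # # # # # · · ·
    · · · · · · · · · · ·

Final: [2,10,8]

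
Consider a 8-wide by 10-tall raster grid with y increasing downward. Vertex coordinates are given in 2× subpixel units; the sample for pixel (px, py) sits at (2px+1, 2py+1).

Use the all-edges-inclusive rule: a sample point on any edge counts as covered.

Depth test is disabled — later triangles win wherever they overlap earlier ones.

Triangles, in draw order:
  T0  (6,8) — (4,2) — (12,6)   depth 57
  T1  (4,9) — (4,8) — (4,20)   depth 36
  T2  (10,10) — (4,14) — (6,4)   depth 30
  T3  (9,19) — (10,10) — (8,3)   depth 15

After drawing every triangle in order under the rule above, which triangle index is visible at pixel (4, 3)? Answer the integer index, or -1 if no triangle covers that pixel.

T0:
  2·area = 40
  edge (6, 8)→(4, 2): d=(-2,-6) inclusive
  edge (4, 2)→(12, 6): d=(8,4) inclusive
  edge (12, 6)→(6, 8): d=(-6,2) inclusive
    (2,1)@(5, 3): e=[4,4,32] → █
    (3,1)@(7, 3): e=[16,-4,28] → ·
    (2,2)@(5, 5): e=[0,20,20] → █  [on edge]
    (3,2)@(7, 5): e=[12,12,16] → █
    (4,2)@(9, 5): e=[24,4,12] → █
    (5,2)@(11, 5): e=[36,-4,8] → ·
    (7,2)@(15, 5): e=[60,-20,0] → ·  [on edge]
    (2,3)@(5, 7): e=[-4,36,8] → ·
    (3,3)@(7, 7): e=[8,28,4] → █
    (4,3)@(9, 7): e=[20,20,0] → █  [on edge]
    (5,3)@(11, 7): e=[32,12,-4] → ·
    (1,4)@(3, 9): e=[-20,60,0] → ·  [on edge]
    (3,5)@(7, 11): e=[0,60,-20] → ·  [on edge]
    (4,8)@(9, 17): e=[0,100,-60] → ·  [on edge]
  covered (6 px):
    · · · · · · · ·
    · · █ · · · · ·
    · · █ █ █ · · ·
    · · · █ █ · · ·
    · · · · · · · ·
    · · · · · · · ·
    · · · · · · · ·
    · · · · · · · ·
    · · · · · · · ·
    · · · · · · · ·
T1:
  degenerate (2·area = 0) — covers nothing
T2:
  2·area = 52
  edge (10, 10)→(4, 14): d=(-6,4) inclusive
  edge (4, 14)→(6, 4): d=(2,-10) inclusive
  edge (6, 4)→(10, 10): d=(4,6) inclusive
    (3,3)@(7, 7): e=[30,16,6] → █
    (4,3)@(9, 7): e=[22,36,-6] → ·
    (2,4)@(5, 9): e=[26,0,26] → █  [on edge]
    (4,4)@(9, 9): e=[10,40,2] → █
    (5,4)@(11, 9): e=[2,60,-10] → ·
    (2,5)@(5, 11): e=[14,4,34] → █
    (4,5)@(9, 11): e=[-2,44,10] → ·
    (2,6)@(5, 13): e=[2,8,42] → █
    (3,6)@(7, 13): e=[-6,28,30] → ·
    (2,7)@(5, 15): e=[-10,12,50] → ·
    (1,9)@(3, 19): e=[-26,0,78] → ·  [on edge]
  covered (7 px):
    · · · · · · · ·
    · · · · · · · ·
    · · · · · · · ·
    · · · █ · · · ·
    · · █ █ █ · · ·
    · · █ █ · · · ·
    · · █ · · · · ·
    · · · · · · · ·
    · · · · · · · ·
    · · · · · · · ·
T3:
  2·area = 25  (B↔C swapped to make it positive)
  edge (9, 19)→(8, 3): d=(-1,-16) inclusive
  edge (8, 3)→(10, 10): d=(2,7) inclusive
  edge (10, 10)→(9, 19): d=(-1,9) inclusive
    (5,0)@(11, 1): e=[50,-25,0] → ·  [on edge]
    (4,3)@(9, 7): e=[12,1,12] → █
    (5,3)@(11, 7): e=[44,-13,-6] → ·
    (4,4)@(9, 9): e=[10,5,10] → █
    (5,4)@(11, 9): e=[42,-9,-8] → ·
    (4,5)@(9, 11): e=[8,9,8] → █
    (5,5)@(11, 11): e=[40,-5,-10] → ·
    (4,6)@(9, 13): e=[6,13,6] → █
    (5,6)@(11, 13): e=[38,-1,-12] → ·
    (4,7)@(9, 15): e=[4,17,4] → █
    (5,7)@(11, 15): e=[36,3,-14] → ·
    (4,8)@(9, 17): e=[2,21,2] → █
    (4,9)@(9, 19): e=[0,25,0] → █  [on edge]
  covered (7 px):
    · · · · · · · ·
    · · · · · · · ·
    · · · · · · · ·
    · · · · █ · · ·
    · · · · █ · · ·
    · · · · █ · · ·
    · · · · █ · · ·
    · · · · █ · · ·
    · · · · █ · · ·
    · · · · █ · · ·

Z-buffer (winner per pixel, '.' = empty):
  . . . . . . . .
  . . 0 . . . . .
  . . 0 0 0 . . .
  . . . 2 3 . . .
  . . 2 2 3 . . .
  . . 2 2 3 . . .
  . . 2 . 3 . . .
  . . . . 3 . . .
  . . . . 3 . . .
  . . . . 3 . . .

Result: 3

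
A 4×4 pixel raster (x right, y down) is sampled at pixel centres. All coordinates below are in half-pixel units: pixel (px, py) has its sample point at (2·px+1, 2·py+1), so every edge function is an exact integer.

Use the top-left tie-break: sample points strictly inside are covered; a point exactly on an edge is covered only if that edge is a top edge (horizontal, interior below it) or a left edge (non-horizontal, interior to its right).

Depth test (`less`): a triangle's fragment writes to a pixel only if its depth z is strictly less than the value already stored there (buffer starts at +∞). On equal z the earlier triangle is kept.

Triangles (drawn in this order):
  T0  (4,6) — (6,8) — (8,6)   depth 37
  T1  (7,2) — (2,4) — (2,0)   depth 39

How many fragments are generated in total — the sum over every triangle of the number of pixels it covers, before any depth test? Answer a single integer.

T0:
  2·area = 8  (B↔C swapped to make it positive)
  edge (4, 6)→(8, 6): d=(4,0) top-left  bias=+0
  edge (8, 6)→(6, 8): d=(-2,2) right/bottom  bias=-1
  edge (6, 8)→(4, 6): d=(-2,-2) top-left  bias=+0
    (0,1)@(1, 3): e=[-12,20,0] → .  [on edge]
    (1,2)@(3, 5): e=[-4,12,0] → .  [on edge]
    (2,3)@(5, 7): e=[4,4,0] → X  [on edge]
    (3,3)@(7, 7): e=[4,0,4] → .  [on edge]
  covered (1 px):
    . . . .
    . . . .
    . . . .
    . . X .
T1:
  2·area = 20
  edge (7, 2)→(2, 4): d=(-5,2) right/bottom  bias=-1
  edge (2, 4)→(2, 0): d=(0,-4) top-left  bias=+0
  edge (2, 0)→(7, 2): d=(5,2) right/bottom  bias=-1
    (1,0)@(3, 1): e=[13,4,3] → X
    (2,0)@(5, 1): e=[9,12,-1] → .
    (1,1)@(3, 3): e=[3,4,13] → X
    (2,1)@(5, 3): e=[-1,12,9] → .
    (1,2)@(3, 5): e=[-7,4,23] → .
  covered (2 px):
    . X . .
    . X . .
    . . . .
    . . . .

Final: 3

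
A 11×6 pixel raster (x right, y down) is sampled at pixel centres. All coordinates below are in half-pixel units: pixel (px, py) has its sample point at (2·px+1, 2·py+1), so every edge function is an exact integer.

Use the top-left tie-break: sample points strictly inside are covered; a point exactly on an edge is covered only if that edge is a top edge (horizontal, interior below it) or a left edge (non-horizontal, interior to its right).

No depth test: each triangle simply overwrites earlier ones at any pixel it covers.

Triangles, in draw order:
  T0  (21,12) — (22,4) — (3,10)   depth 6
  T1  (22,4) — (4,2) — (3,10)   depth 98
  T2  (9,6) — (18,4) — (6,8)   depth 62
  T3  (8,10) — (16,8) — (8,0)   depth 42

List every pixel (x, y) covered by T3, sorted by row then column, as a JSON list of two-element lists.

T0:
  2·area = 146  (B↔C swapped to make it positive)
  edge (21, 12)→(3, 10): d=(-18,-2) top-left  bias=+0
  edge (3, 10)→(22, 4): d=(19,-6) top-left  bias=+0
  edge (22, 4)→(21, 12): d=(-1,8) right/bottom  bias=-1
    (9,2)@(19, 5): e=[122,1,23] → █
    (10,2)@(21, 5): e=[126,13,7] → █
    (6,3)@(13, 7): e=[74,3,69] → █
    (7,3)@(15, 7): e=[78,15,53] → █
    (8,3)@(17, 7): e=[82,27,37] → █
    (3,4)@(7, 9): e=[26,5,115] → █
    (4,4)@(9, 9): e=[30,17,99] → █
    (5,4)@(11, 9): e=[34,29,83] → █
    (3,5)@(7, 11): e=[-10,43,113] → ·
    (4,5)@(9, 11): e=[-6,55,97] → ·
    (5,5)@(11, 11): e=[-2,67,81] → ·
    (6,5)@(13, 11): e=[2,79,65] → █
  covered (20 px):
    · · · · · · · · · · ·
    · · · · · · · · · · ·
    · · · · · · · · · █ █
    · · · · · · █ █ █ █ █
    · · · █ █ █ █ █ █ █ █
    · · · · · · █ █ █ █ █
T1:
  2·area = 146  (B↔C swapped to make it positive)
  edge (22, 4)→(3, 10): d=(-19,6) right/bottom  bias=-1
  edge (3, 10)→(4, 2): d=(1,-8) top-left  bias=+0
  edge (4, 2)→(22, 4): d=(18,2) right/bottom  bias=-1
    (2,1)@(5, 3): e=[121,9,16] → █
    (3,1)@(7, 3): e=[109,25,12] → █
    (4,1)@(9, 3): e=[97,41,8] → █
    (5,1)@(11, 3): e=[85,57,4] → █
    (6,1)@(13, 3): e=[73,73,0] → ·  [on edge]
    (2,2)@(5, 5): e=[83,11,52] → █
    (6,2)@(13, 5): e=[35,75,36] → █
    (7,2)@(15, 5): e=[23,91,32] → █
    (8,2)@(17, 5): e=[11,107,28] → █
    (9,2)@(19, 5): e=[-1,123,24] → ·
    (2,3)@(5, 7): e=[45,13,88] → █
    (6,3)@(13, 7): e=[-3,77,72] → ·
  covered (16 px):
    · · · · · · · · · · ·
    · · █ █ █ █ · · · · ·
    · · █ █ █ █ █ █ █ · ·
    · · █ █ █ █ · · · · ·
    · · █ · · · · · · · ·
    · · · · · · · · · · ·
T2:
  2·area = 12
  edge (9, 6)→(18, 4): d=(9,-2) top-left  bias=+0
  edge (18, 4)→(6, 8): d=(-12,4) right/bottom  bias=-1
  edge (6, 8)→(9, 6): d=(3,-2) top-left  bias=+0
    (10,1)@(21, 3): e=[-3,0,15] → ·  [on edge]
    (7,2)@(15, 5): e=[3,0,9] → ·  [on edge]
    (4,3)@(9, 7): e=[9,0,3] → ·  [on edge]
    (1,4)@(3, 9): e=[15,0,-3] → ·  [on edge]
  covered (0 px):
    · · · · · · · · · · ·
    · · · · · · · · · · ·
    · · · · · · · · · · ·
    · · · · · · · · · · ·
    · · · · · · · · · · ·
    · · · · · · · · · · ·
T3:
  2·area = 80  (B↔C swapped to make it positive)
  edge (8, 10)→(8, 0): d=(0,-10) top-left  bias=+0
  edge (8, 0)→(16, 8): d=(8,8) right/bottom  bias=-1
  edge (16, 8)→(8, 10): d=(-8,2) right/bottom  bias=-1
    (4,0)@(9, 1): e=[10,0,70] → ·  [on edge]
    (4,1)@(9, 3): e=[10,16,54] → █
    (5,1)@(11, 3): e=[30,0,50] → ·  [on edge]
    (4,2)@(9, 5): e=[10,32,38] → █
    (5,2)@(11, 5): e=[30,16,34] → █
    (6,2)@(13, 5): e=[50,0,30] → ·  [on edge]
    (4,3)@(9, 7): e=[10,48,22] → █
    (6,3)@(13, 7): e=[50,16,14] → █
    (7,3)@(15, 7): e=[70,0,10] → ·  [on edge]
    (4,4)@(9, 9): e=[10,64,6] → █
    (6,4)@(13, 9): e=[50,32,-2] → ·
    (8,4)@(17, 9): e=[90,0,-10] → ·  [on edge]
    (9,5)@(19, 11): e=[110,0,-30] → ·  [on edge]
  covered (8 px):
    · · · · · · · · · · ·
    · · · · █ · · · · · ·
    · · · · █ █ · · · · ·
    · · · · █ █ █ · · · ·
    · · · · █ █ · · · · ·
    · · · · · · · · · · ·

Final: [[4,1],[4,2],[5,2],[4,3],[5,3],[6,3],[4,4],[5,4]]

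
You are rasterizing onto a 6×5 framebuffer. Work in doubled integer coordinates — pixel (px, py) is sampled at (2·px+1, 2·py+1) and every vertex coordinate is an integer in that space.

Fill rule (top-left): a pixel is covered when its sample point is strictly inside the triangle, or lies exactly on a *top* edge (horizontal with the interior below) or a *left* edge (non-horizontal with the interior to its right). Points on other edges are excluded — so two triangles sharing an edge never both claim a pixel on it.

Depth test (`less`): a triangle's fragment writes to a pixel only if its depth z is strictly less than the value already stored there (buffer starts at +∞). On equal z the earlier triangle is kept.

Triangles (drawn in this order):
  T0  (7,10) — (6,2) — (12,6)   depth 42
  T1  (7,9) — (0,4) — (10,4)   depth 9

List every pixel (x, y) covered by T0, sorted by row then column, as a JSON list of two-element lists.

T0:
  2·area = 44
  edge (7, 10)→(6, 2): d=(-1,-8) top-left  bias=+0
  edge (6, 2)→(12, 6): d=(6,4) right/bottom  bias=-1
  edge (12, 6)→(7, 10): d=(-5,4) right/bottom  bias=-1
    (3,1)@(7, 3): e=[7,2,35] → █
    (4,1)@(9, 3): e=[23,-6,27] → ·
    (3,2)@(7, 5): e=[5,14,25] → █
    (4,2)@(9, 5): e=[21,6,17] → █
    (5,2)@(11, 5): e=[37,-2,9] → ·
    (3,3)@(7, 7): e=[3,26,15] → █
    (5,3)@(11, 7): e=[35,10,-1] → ·
    (3,4)@(7, 9): e=[1,38,5] → █
    (4,4)@(9, 9): e=[17,30,-3] → ·
  covered (6 px):
    · · · · · ·
    · · · █ · ·
    · · · █ █ ·
    · · · █ █ ·
    · · · █ · ·
T1:
  2·area = 50
  edge (7, 9)→(0, 4): d=(-7,-5) top-left  bias=+0
  edge (0, 4)→(10, 4): d=(10,0) top-left  bias=+0
  edge (10, 4)→(7, 9): d=(-3,5) right/bottom  bias=-1
    (1,2)@(3, 5): e=[8,10,32] → █
    (2,2)@(5, 5): e=[18,10,22] → █
    (3,2)@(7, 5): e=[28,10,12] → █
    (4,2)@(9, 5): e=[38,10,2] → █
    (5,2)@(11, 5): e=[48,10,-8] → ·
    (1,3)@(3, 7): e=[-6,30,26] → ·
    (2,3)@(5, 7): e=[4,30,16] → █
    (4,3)@(9, 7): e=[24,30,-4] → ·
    (2,4)@(5, 9): e=[-10,50,10] → ·
    (3,4)@(7, 9): e=[0,50,0] → ·  [on edge]
  covered (6 px):
    · · · · · ·
    · · · · · ·
    · █ █ █ █ ·
    · · █ █ · ·
    · · · · · ·

Final: [[3,1],[3,2],[4,2],[3,3],[4,3],[3,4]]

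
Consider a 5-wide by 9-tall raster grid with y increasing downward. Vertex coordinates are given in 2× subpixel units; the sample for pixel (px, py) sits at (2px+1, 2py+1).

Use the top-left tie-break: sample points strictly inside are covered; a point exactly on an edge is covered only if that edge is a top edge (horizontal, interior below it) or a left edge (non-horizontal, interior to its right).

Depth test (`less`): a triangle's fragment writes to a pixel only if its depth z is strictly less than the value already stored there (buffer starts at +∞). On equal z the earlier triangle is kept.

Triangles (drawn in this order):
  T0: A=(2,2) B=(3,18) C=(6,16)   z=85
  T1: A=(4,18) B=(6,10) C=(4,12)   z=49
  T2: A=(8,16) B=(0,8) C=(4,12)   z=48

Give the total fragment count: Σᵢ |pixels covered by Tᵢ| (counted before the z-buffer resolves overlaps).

T0:
  2·area = 50  (B↔C swapped to make it positive)
  edge (2, 2)→(6, 16): d=(4,14) right/bottom  bias=-1
  edge (6, 16)→(3, 18): d=(-3,2) right/bottom  bias=-1
  edge (3, 18)→(2, 2): d=(-1,-16) top-left  bias=+0
    (1,3)@(3, 7): e=[6,33,11] → #
    (2,3)@(5, 7): e=[-22,29,43] → ·
    (1,4)@(3, 9): e=[14,27,9] → #
    (2,4)@(5, 9): e=[-14,23,41] → ·
    (1,5)@(3, 11): e=[22,21,7] → #
    (2,5)@(5, 11): e=[-6,17,39] → ·
    (1,6)@(3, 13): e=[30,15,5] → #
    (2,6)@(5, 13): e=[2,11,37] → #
    (3,6)@(7, 13): e=[-26,7,69] → ·
    (1,7)@(3, 15): e=[38,9,3] → #
    (3,7)@(7, 15): e=[-18,1,67] → ·
    (1,8)@(3, 17): e=[46,3,1] → #
  covered (8 px):
    · · · · ·
    · · · · ·
    · · · · ·
    · # · · ·
    · # · · ·
    · # · · ·
    · # # · ·
    · # # · ·
    · # · · ·
T1:
  2·area = 12  (B↔C swapped to make it positive)
  edge (4, 18)→(4, 12): d=(0,-6) top-left  bias=+0
  edge (4, 12)→(6, 10): d=(2,-2) top-left  bias=+0
  edge (6, 10)→(4, 18): d=(-2,8) right/bottom  bias=-1
    (4,3)@(9, 7): e=[30,0,-18] → ·  [on edge]
    (3,4)@(7, 9): e=[18,0,-6] → ·  [on edge]
    (2,5)@(5, 11): e=[6,0,6] → #  [on edge]
    (3,5)@(7, 11): e=[18,4,-10] → ·
    (1,6)@(3, 13): e=[-6,0,18] → ·  [on edge]
    (2,6)@(5, 13): e=[6,4,2] → #
    (3,6)@(7, 13): e=[18,8,-14] → ·
    (0,7)@(1, 15): e=[-18,0,30] → ·  [on edge]
    (2,7)@(5, 15): e=[6,8,-2] → ·
  covered (2 px):
    · · · · ·
    · · · · ·
    · · · · ·
    · · · · ·
    · · · · ·
    · · # · ·
    · · # · ·
    · · · · ·
    · · · · ·
T2:
  degenerate (2·area = 0) — covers nothing

Answer: 10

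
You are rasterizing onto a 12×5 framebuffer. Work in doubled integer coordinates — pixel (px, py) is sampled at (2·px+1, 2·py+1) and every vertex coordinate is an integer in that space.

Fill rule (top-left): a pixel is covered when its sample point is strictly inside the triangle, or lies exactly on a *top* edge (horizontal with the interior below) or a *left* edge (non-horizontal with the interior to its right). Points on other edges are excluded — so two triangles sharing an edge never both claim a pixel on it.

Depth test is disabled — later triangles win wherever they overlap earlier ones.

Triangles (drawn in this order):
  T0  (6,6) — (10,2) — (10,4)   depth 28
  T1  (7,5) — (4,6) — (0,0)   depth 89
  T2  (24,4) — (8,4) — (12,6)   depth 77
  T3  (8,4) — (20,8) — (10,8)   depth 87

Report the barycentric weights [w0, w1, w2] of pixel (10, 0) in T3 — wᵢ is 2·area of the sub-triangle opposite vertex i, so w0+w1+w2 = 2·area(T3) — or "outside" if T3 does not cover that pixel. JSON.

T0:
  2·area = 8
  edge (6, 6)→(10, 2): d=(4,-4) top-left  bias=+0
  edge (10, 2)→(10, 4): d=(0,2) right/bottom  bias=-1
  edge (10, 4)→(6, 6): d=(-4,2) right/bottom  bias=-1
    (5,0)@(11, 1): e=[0,-2,10] → ·  [on edge]
    (4,1)@(9, 3): e=[0,2,6] → #  [on edge]
    (5,1)@(11, 3): e=[8,-2,2] → ·
    (3,2)@(7, 5): e=[0,6,2] → #  [on edge]
    (4,2)@(9, 5): e=[8,2,-2] → ·
    (2,3)@(5, 7): e=[0,10,-2] → ·  [on edge]
    (3,3)@(7, 7): e=[8,6,-6] → ·
    (1,4)@(3, 9): e=[0,14,-6] → ·  [on edge]
  covered (2 px):
    · · · · · · · · · · · ·
    · · · · # · · · · · · ·
    · · · # · · · · · · · ·
    · · · · · · · · · · · ·
    · · · · · · · · · · · ·
T1:
  2·area = 22
  edge (7, 5)→(4, 6): d=(-3,1) right/bottom  bias=-1
  edge (4, 6)→(0, 0): d=(-4,-6) top-left  bias=+0
  edge (0, 0)→(7, 5): d=(7,5) right/bottom  bias=-1
    (0,0)@(1, 1): e=[18,2,2] → #
    (1,0)@(3, 1): e=[16,14,-8] → ·
    (9,0)@(19, 1): e=[0,110,-88] → ·  [on edge]
    (0,1)@(1, 3): e=[12,-6,16] → ·
    (1,1)@(3, 3): e=[10,6,6] → #
    (2,1)@(5, 3): e=[8,18,-4] → ·
    (6,1)@(13, 3): e=[0,66,-44] → ·  [on edge]
    (1,2)@(3, 5): e=[4,-2,20] → ·
    (2,2)@(5, 5): e=[2,10,10] → #
    (3,2)@(7, 5): e=[0,22,0] → ·  [on edge]
    (0,3)@(1, 7): e=[0,-22,44] → ·  [on edge]
    (2,3)@(5, 7): e=[-4,2,24] → ·
  covered (3 px):
    # · · · · · · · · · · ·
    · # · · · · · · · · · ·
    · · # · · · · · · · · ·
    · · · · · · · · · · · ·
    · · · · · · · · · · · ·
T2:
  2·area = 32  (B↔C swapped to make it positive)
  edge (24, 4)→(12, 6): d=(-12,2) right/bottom  bias=-1
  edge (12, 6)→(8, 4): d=(-4,-2) top-left  bias=+0
  edge (8, 4)→(24, 4): d=(16,0) top-left  bias=+0
    (5,2)@(11, 5): e=[14,2,16] → #
    (6,2)@(13, 5): e=[10,6,16] → #
    (7,2)@(15, 5): e=[6,10,16] → #
    (8,2)@(17, 5): e=[2,14,16] → #
    (9,2)@(19, 5): e=[-2,18,16] → ·
    (5,3)@(11, 7): e=[-10,-6,48] → ·
    (6,3)@(13, 7): e=[-14,-2,48] → ·
    (7,3)@(15, 7): e=[-18,2,48] → ·
    (8,3)@(17, 7): e=[-22,6,48] → ·
  covered (4 px):
    · · · · · · · · · · · ·
    · · · · · · · · · · · ·
    · · · · · # # # # · · ·
    · · · · · · · · · · · ·
    · · · · · · · · · · · ·
T3:
  2·area = 40
  edge (8, 4)→(20, 8): d=(12,4) right/bottom  bias=-1
  edge (20, 8)→(10, 8): d=(-10,0) right/bottom  bias=-1
  edge (10, 8)→(8, 4): d=(-2,-4) top-left  bias=+0
    (2,1)@(5, 3): e=[0,50,-10] → ·  [on edge]
    (4,2)@(9, 5): e=[8,30,2] → #
    (5,2)@(11, 5): e=[0,30,10] → ·  [on edge]
    (4,3)@(9, 7): e=[32,10,-2] → ·
    (5,3)@(11, 7): e=[24,10,6] → #
    (6,3)@(13, 7): e=[16,10,14] → #
    (7,3)@(15, 7): e=[8,10,22] → #
    (8,3)@(17, 7): e=[0,10,30] → ·  [on edge]
    (5,4)@(11, 9): e=[48,-10,2] → ·
    (6,4)@(13, 9): e=[40,-10,10] → ·
    (7,4)@(15, 9): e=[32,-10,18] → ·
    (11,4)@(23, 9): e=[0,-10,50] → ·  [on edge]
  covered (4 px):
    · · · · · · · · · · · ·
    · · · · · · · · · · · ·
    · · · · # · · · · · · ·
    · · · · · # # # · · · ·
    · · · · · · · · · · · ·

Answer: "outside"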